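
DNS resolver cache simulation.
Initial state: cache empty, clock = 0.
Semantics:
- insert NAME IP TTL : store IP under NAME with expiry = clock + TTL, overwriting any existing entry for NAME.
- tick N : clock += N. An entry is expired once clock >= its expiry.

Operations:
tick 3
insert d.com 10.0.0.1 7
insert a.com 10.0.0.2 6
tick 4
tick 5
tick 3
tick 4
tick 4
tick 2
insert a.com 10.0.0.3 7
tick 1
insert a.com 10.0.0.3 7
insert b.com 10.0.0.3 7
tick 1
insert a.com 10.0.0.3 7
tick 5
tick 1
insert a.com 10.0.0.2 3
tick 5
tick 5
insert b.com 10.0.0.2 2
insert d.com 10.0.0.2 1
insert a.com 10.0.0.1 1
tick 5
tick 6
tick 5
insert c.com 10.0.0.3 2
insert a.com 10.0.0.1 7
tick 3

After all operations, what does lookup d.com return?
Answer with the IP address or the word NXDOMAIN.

Answer: NXDOMAIN

Derivation:
Op 1: tick 3 -> clock=3.
Op 2: insert d.com -> 10.0.0.1 (expiry=3+7=10). clock=3
Op 3: insert a.com -> 10.0.0.2 (expiry=3+6=9). clock=3
Op 4: tick 4 -> clock=7.
Op 5: tick 5 -> clock=12. purged={a.com,d.com}
Op 6: tick 3 -> clock=15.
Op 7: tick 4 -> clock=19.
Op 8: tick 4 -> clock=23.
Op 9: tick 2 -> clock=25.
Op 10: insert a.com -> 10.0.0.3 (expiry=25+7=32). clock=25
Op 11: tick 1 -> clock=26.
Op 12: insert a.com -> 10.0.0.3 (expiry=26+7=33). clock=26
Op 13: insert b.com -> 10.0.0.3 (expiry=26+7=33). clock=26
Op 14: tick 1 -> clock=27.
Op 15: insert a.com -> 10.0.0.3 (expiry=27+7=34). clock=27
Op 16: tick 5 -> clock=32.
Op 17: tick 1 -> clock=33. purged={b.com}
Op 18: insert a.com -> 10.0.0.2 (expiry=33+3=36). clock=33
Op 19: tick 5 -> clock=38. purged={a.com}
Op 20: tick 5 -> clock=43.
Op 21: insert b.com -> 10.0.0.2 (expiry=43+2=45). clock=43
Op 22: insert d.com -> 10.0.0.2 (expiry=43+1=44). clock=43
Op 23: insert a.com -> 10.0.0.1 (expiry=43+1=44). clock=43
Op 24: tick 5 -> clock=48. purged={a.com,b.com,d.com}
Op 25: tick 6 -> clock=54.
Op 26: tick 5 -> clock=59.
Op 27: insert c.com -> 10.0.0.3 (expiry=59+2=61). clock=59
Op 28: insert a.com -> 10.0.0.1 (expiry=59+7=66). clock=59
Op 29: tick 3 -> clock=62. purged={c.com}
lookup d.com: not in cache (expired or never inserted)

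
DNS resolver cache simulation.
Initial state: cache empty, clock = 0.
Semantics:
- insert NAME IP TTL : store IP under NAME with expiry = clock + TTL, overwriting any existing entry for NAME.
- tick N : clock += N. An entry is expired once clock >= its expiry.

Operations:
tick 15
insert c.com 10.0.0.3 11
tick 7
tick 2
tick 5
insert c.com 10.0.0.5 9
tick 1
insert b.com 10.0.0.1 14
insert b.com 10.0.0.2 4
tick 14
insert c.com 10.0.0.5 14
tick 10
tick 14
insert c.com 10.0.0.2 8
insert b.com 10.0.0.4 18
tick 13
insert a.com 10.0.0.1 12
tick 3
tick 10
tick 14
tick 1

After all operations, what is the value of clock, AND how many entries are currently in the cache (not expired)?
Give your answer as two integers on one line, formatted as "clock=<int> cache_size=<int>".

Op 1: tick 15 -> clock=15.
Op 2: insert c.com -> 10.0.0.3 (expiry=15+11=26). clock=15
Op 3: tick 7 -> clock=22.
Op 4: tick 2 -> clock=24.
Op 5: tick 5 -> clock=29. purged={c.com}
Op 6: insert c.com -> 10.0.0.5 (expiry=29+9=38). clock=29
Op 7: tick 1 -> clock=30.
Op 8: insert b.com -> 10.0.0.1 (expiry=30+14=44). clock=30
Op 9: insert b.com -> 10.0.0.2 (expiry=30+4=34). clock=30
Op 10: tick 14 -> clock=44. purged={b.com,c.com}
Op 11: insert c.com -> 10.0.0.5 (expiry=44+14=58). clock=44
Op 12: tick 10 -> clock=54.
Op 13: tick 14 -> clock=68. purged={c.com}
Op 14: insert c.com -> 10.0.0.2 (expiry=68+8=76). clock=68
Op 15: insert b.com -> 10.0.0.4 (expiry=68+18=86). clock=68
Op 16: tick 13 -> clock=81. purged={c.com}
Op 17: insert a.com -> 10.0.0.1 (expiry=81+12=93). clock=81
Op 18: tick 3 -> clock=84.
Op 19: tick 10 -> clock=94. purged={a.com,b.com}
Op 20: tick 14 -> clock=108.
Op 21: tick 1 -> clock=109.
Final clock = 109
Final cache (unexpired): {} -> size=0

Answer: clock=109 cache_size=0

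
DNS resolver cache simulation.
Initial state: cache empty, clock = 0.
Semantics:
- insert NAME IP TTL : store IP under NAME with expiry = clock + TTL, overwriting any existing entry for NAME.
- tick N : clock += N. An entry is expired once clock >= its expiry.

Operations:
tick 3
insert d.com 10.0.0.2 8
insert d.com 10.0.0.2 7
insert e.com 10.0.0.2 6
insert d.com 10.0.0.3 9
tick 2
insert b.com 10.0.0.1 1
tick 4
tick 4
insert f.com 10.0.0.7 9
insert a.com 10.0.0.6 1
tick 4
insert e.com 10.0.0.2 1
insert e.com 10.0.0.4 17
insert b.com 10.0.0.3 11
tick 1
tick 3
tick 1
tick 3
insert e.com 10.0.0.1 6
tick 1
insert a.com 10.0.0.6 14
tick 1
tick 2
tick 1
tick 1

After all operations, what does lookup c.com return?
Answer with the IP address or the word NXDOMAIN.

Op 1: tick 3 -> clock=3.
Op 2: insert d.com -> 10.0.0.2 (expiry=3+8=11). clock=3
Op 3: insert d.com -> 10.0.0.2 (expiry=3+7=10). clock=3
Op 4: insert e.com -> 10.0.0.2 (expiry=3+6=9). clock=3
Op 5: insert d.com -> 10.0.0.3 (expiry=3+9=12). clock=3
Op 6: tick 2 -> clock=5.
Op 7: insert b.com -> 10.0.0.1 (expiry=5+1=6). clock=5
Op 8: tick 4 -> clock=9. purged={b.com,e.com}
Op 9: tick 4 -> clock=13. purged={d.com}
Op 10: insert f.com -> 10.0.0.7 (expiry=13+9=22). clock=13
Op 11: insert a.com -> 10.0.0.6 (expiry=13+1=14). clock=13
Op 12: tick 4 -> clock=17. purged={a.com}
Op 13: insert e.com -> 10.0.0.2 (expiry=17+1=18). clock=17
Op 14: insert e.com -> 10.0.0.4 (expiry=17+17=34). clock=17
Op 15: insert b.com -> 10.0.0.3 (expiry=17+11=28). clock=17
Op 16: tick 1 -> clock=18.
Op 17: tick 3 -> clock=21.
Op 18: tick 1 -> clock=22. purged={f.com}
Op 19: tick 3 -> clock=25.
Op 20: insert e.com -> 10.0.0.1 (expiry=25+6=31). clock=25
Op 21: tick 1 -> clock=26.
Op 22: insert a.com -> 10.0.0.6 (expiry=26+14=40). clock=26
Op 23: tick 1 -> clock=27.
Op 24: tick 2 -> clock=29. purged={b.com}
Op 25: tick 1 -> clock=30.
Op 26: tick 1 -> clock=31. purged={e.com}
lookup c.com: not in cache (expired or never inserted)

Answer: NXDOMAIN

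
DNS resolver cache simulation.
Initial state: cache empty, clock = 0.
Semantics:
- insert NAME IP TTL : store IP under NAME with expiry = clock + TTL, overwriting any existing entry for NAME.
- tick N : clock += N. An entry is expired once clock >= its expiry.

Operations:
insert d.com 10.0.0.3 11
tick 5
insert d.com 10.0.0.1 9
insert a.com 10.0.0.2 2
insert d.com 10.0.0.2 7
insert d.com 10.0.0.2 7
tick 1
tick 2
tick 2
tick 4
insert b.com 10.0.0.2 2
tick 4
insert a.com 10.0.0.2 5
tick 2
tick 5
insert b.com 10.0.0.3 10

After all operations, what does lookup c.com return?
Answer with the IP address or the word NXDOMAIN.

Op 1: insert d.com -> 10.0.0.3 (expiry=0+11=11). clock=0
Op 2: tick 5 -> clock=5.
Op 3: insert d.com -> 10.0.0.1 (expiry=5+9=14). clock=5
Op 4: insert a.com -> 10.0.0.2 (expiry=5+2=7). clock=5
Op 5: insert d.com -> 10.0.0.2 (expiry=5+7=12). clock=5
Op 6: insert d.com -> 10.0.0.2 (expiry=5+7=12). clock=5
Op 7: tick 1 -> clock=6.
Op 8: tick 2 -> clock=8. purged={a.com}
Op 9: tick 2 -> clock=10.
Op 10: tick 4 -> clock=14. purged={d.com}
Op 11: insert b.com -> 10.0.0.2 (expiry=14+2=16). clock=14
Op 12: tick 4 -> clock=18. purged={b.com}
Op 13: insert a.com -> 10.0.0.2 (expiry=18+5=23). clock=18
Op 14: tick 2 -> clock=20.
Op 15: tick 5 -> clock=25. purged={a.com}
Op 16: insert b.com -> 10.0.0.3 (expiry=25+10=35). clock=25
lookup c.com: not in cache (expired or never inserted)

Answer: NXDOMAIN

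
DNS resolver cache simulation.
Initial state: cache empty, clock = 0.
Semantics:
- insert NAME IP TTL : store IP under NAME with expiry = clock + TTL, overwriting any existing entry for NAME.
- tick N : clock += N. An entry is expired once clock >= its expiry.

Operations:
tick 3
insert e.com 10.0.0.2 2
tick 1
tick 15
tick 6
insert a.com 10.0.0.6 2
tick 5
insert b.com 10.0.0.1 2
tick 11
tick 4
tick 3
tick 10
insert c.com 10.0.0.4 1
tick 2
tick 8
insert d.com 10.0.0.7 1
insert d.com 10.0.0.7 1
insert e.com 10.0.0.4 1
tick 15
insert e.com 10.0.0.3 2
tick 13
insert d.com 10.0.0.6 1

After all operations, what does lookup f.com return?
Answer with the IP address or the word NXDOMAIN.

Answer: NXDOMAIN

Derivation:
Op 1: tick 3 -> clock=3.
Op 2: insert e.com -> 10.0.0.2 (expiry=3+2=5). clock=3
Op 3: tick 1 -> clock=4.
Op 4: tick 15 -> clock=19. purged={e.com}
Op 5: tick 6 -> clock=25.
Op 6: insert a.com -> 10.0.0.6 (expiry=25+2=27). clock=25
Op 7: tick 5 -> clock=30. purged={a.com}
Op 8: insert b.com -> 10.0.0.1 (expiry=30+2=32). clock=30
Op 9: tick 11 -> clock=41. purged={b.com}
Op 10: tick 4 -> clock=45.
Op 11: tick 3 -> clock=48.
Op 12: tick 10 -> clock=58.
Op 13: insert c.com -> 10.0.0.4 (expiry=58+1=59). clock=58
Op 14: tick 2 -> clock=60. purged={c.com}
Op 15: tick 8 -> clock=68.
Op 16: insert d.com -> 10.0.0.7 (expiry=68+1=69). clock=68
Op 17: insert d.com -> 10.0.0.7 (expiry=68+1=69). clock=68
Op 18: insert e.com -> 10.0.0.4 (expiry=68+1=69). clock=68
Op 19: tick 15 -> clock=83. purged={d.com,e.com}
Op 20: insert e.com -> 10.0.0.3 (expiry=83+2=85). clock=83
Op 21: tick 13 -> clock=96. purged={e.com}
Op 22: insert d.com -> 10.0.0.6 (expiry=96+1=97). clock=96
lookup f.com: not in cache (expired or never inserted)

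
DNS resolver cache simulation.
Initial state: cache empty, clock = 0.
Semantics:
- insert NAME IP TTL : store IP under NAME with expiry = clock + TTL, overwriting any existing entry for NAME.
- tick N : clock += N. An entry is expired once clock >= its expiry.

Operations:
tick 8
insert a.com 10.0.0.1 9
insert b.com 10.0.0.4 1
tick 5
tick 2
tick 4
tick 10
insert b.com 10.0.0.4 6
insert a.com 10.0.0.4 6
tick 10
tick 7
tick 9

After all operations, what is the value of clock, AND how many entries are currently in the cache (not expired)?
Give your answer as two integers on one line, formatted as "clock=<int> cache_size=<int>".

Op 1: tick 8 -> clock=8.
Op 2: insert a.com -> 10.0.0.1 (expiry=8+9=17). clock=8
Op 3: insert b.com -> 10.0.0.4 (expiry=8+1=9). clock=8
Op 4: tick 5 -> clock=13. purged={b.com}
Op 5: tick 2 -> clock=15.
Op 6: tick 4 -> clock=19. purged={a.com}
Op 7: tick 10 -> clock=29.
Op 8: insert b.com -> 10.0.0.4 (expiry=29+6=35). clock=29
Op 9: insert a.com -> 10.0.0.4 (expiry=29+6=35). clock=29
Op 10: tick 10 -> clock=39. purged={a.com,b.com}
Op 11: tick 7 -> clock=46.
Op 12: tick 9 -> clock=55.
Final clock = 55
Final cache (unexpired): {} -> size=0

Answer: clock=55 cache_size=0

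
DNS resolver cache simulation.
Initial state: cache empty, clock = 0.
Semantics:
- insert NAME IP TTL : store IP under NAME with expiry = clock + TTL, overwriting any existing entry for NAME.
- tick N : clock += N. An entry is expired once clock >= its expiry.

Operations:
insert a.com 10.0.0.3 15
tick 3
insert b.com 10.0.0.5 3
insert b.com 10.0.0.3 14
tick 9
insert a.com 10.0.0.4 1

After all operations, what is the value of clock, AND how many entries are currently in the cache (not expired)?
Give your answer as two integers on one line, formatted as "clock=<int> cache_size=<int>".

Op 1: insert a.com -> 10.0.0.3 (expiry=0+15=15). clock=0
Op 2: tick 3 -> clock=3.
Op 3: insert b.com -> 10.0.0.5 (expiry=3+3=6). clock=3
Op 4: insert b.com -> 10.0.0.3 (expiry=3+14=17). clock=3
Op 5: tick 9 -> clock=12.
Op 6: insert a.com -> 10.0.0.4 (expiry=12+1=13). clock=12
Final clock = 12
Final cache (unexpired): {a.com,b.com} -> size=2

Answer: clock=12 cache_size=2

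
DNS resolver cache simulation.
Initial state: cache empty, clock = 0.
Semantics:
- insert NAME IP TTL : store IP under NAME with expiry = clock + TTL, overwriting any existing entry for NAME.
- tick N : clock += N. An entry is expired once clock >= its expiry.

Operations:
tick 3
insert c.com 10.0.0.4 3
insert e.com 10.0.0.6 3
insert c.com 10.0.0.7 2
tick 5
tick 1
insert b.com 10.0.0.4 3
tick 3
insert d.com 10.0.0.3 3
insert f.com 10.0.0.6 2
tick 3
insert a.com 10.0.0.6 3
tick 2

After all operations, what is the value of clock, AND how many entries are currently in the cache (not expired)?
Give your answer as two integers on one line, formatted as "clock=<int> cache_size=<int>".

Answer: clock=17 cache_size=1

Derivation:
Op 1: tick 3 -> clock=3.
Op 2: insert c.com -> 10.0.0.4 (expiry=3+3=6). clock=3
Op 3: insert e.com -> 10.0.0.6 (expiry=3+3=6). clock=3
Op 4: insert c.com -> 10.0.0.7 (expiry=3+2=5). clock=3
Op 5: tick 5 -> clock=8. purged={c.com,e.com}
Op 6: tick 1 -> clock=9.
Op 7: insert b.com -> 10.0.0.4 (expiry=9+3=12). clock=9
Op 8: tick 3 -> clock=12. purged={b.com}
Op 9: insert d.com -> 10.0.0.3 (expiry=12+3=15). clock=12
Op 10: insert f.com -> 10.0.0.6 (expiry=12+2=14). clock=12
Op 11: tick 3 -> clock=15. purged={d.com,f.com}
Op 12: insert a.com -> 10.0.0.6 (expiry=15+3=18). clock=15
Op 13: tick 2 -> clock=17.
Final clock = 17
Final cache (unexpired): {a.com} -> size=1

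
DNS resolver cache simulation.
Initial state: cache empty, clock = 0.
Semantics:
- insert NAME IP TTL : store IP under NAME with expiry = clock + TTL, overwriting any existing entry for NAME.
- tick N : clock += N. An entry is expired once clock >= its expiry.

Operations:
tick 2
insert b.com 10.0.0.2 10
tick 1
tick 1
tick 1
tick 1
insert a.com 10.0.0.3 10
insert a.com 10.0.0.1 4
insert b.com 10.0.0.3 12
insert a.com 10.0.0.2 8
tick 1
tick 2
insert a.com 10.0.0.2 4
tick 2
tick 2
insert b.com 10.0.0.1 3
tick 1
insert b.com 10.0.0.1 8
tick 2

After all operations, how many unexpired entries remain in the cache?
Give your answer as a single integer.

Answer: 1

Derivation:
Op 1: tick 2 -> clock=2.
Op 2: insert b.com -> 10.0.0.2 (expiry=2+10=12). clock=2
Op 3: tick 1 -> clock=3.
Op 4: tick 1 -> clock=4.
Op 5: tick 1 -> clock=5.
Op 6: tick 1 -> clock=6.
Op 7: insert a.com -> 10.0.0.3 (expiry=6+10=16). clock=6
Op 8: insert a.com -> 10.0.0.1 (expiry=6+4=10). clock=6
Op 9: insert b.com -> 10.0.0.3 (expiry=6+12=18). clock=6
Op 10: insert a.com -> 10.0.0.2 (expiry=6+8=14). clock=6
Op 11: tick 1 -> clock=7.
Op 12: tick 2 -> clock=9.
Op 13: insert a.com -> 10.0.0.2 (expiry=9+4=13). clock=9
Op 14: tick 2 -> clock=11.
Op 15: tick 2 -> clock=13. purged={a.com}
Op 16: insert b.com -> 10.0.0.1 (expiry=13+3=16). clock=13
Op 17: tick 1 -> clock=14.
Op 18: insert b.com -> 10.0.0.1 (expiry=14+8=22). clock=14
Op 19: tick 2 -> clock=16.
Final cache (unexpired): {b.com} -> size=1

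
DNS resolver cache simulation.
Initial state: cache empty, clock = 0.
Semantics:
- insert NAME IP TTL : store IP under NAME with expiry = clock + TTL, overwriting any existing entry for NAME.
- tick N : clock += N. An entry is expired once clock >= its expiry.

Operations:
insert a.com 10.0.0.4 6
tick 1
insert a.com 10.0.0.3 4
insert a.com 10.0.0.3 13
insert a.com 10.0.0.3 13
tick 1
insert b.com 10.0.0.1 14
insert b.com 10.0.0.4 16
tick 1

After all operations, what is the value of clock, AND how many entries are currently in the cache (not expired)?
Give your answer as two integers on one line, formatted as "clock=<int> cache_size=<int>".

Op 1: insert a.com -> 10.0.0.4 (expiry=0+6=6). clock=0
Op 2: tick 1 -> clock=1.
Op 3: insert a.com -> 10.0.0.3 (expiry=1+4=5). clock=1
Op 4: insert a.com -> 10.0.0.3 (expiry=1+13=14). clock=1
Op 5: insert a.com -> 10.0.0.3 (expiry=1+13=14). clock=1
Op 6: tick 1 -> clock=2.
Op 7: insert b.com -> 10.0.0.1 (expiry=2+14=16). clock=2
Op 8: insert b.com -> 10.0.0.4 (expiry=2+16=18). clock=2
Op 9: tick 1 -> clock=3.
Final clock = 3
Final cache (unexpired): {a.com,b.com} -> size=2

Answer: clock=3 cache_size=2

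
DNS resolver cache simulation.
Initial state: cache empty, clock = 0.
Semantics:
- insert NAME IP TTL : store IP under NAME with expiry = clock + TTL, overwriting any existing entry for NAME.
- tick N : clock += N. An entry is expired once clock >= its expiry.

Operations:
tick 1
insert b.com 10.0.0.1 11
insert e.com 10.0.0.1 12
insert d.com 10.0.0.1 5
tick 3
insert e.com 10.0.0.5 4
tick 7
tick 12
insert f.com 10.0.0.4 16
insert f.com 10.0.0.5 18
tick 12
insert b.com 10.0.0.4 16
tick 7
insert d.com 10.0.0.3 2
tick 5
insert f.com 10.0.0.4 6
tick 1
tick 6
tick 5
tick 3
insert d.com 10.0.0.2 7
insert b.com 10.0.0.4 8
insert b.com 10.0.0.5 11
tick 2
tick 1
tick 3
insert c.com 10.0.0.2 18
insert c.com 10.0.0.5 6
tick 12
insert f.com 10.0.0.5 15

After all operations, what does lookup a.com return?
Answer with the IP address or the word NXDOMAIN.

Op 1: tick 1 -> clock=1.
Op 2: insert b.com -> 10.0.0.1 (expiry=1+11=12). clock=1
Op 3: insert e.com -> 10.0.0.1 (expiry=1+12=13). clock=1
Op 4: insert d.com -> 10.0.0.1 (expiry=1+5=6). clock=1
Op 5: tick 3 -> clock=4.
Op 6: insert e.com -> 10.0.0.5 (expiry=4+4=8). clock=4
Op 7: tick 7 -> clock=11. purged={d.com,e.com}
Op 8: tick 12 -> clock=23. purged={b.com}
Op 9: insert f.com -> 10.0.0.4 (expiry=23+16=39). clock=23
Op 10: insert f.com -> 10.0.0.5 (expiry=23+18=41). clock=23
Op 11: tick 12 -> clock=35.
Op 12: insert b.com -> 10.0.0.4 (expiry=35+16=51). clock=35
Op 13: tick 7 -> clock=42. purged={f.com}
Op 14: insert d.com -> 10.0.0.3 (expiry=42+2=44). clock=42
Op 15: tick 5 -> clock=47. purged={d.com}
Op 16: insert f.com -> 10.0.0.4 (expiry=47+6=53). clock=47
Op 17: tick 1 -> clock=48.
Op 18: tick 6 -> clock=54. purged={b.com,f.com}
Op 19: tick 5 -> clock=59.
Op 20: tick 3 -> clock=62.
Op 21: insert d.com -> 10.0.0.2 (expiry=62+7=69). clock=62
Op 22: insert b.com -> 10.0.0.4 (expiry=62+8=70). clock=62
Op 23: insert b.com -> 10.0.0.5 (expiry=62+11=73). clock=62
Op 24: tick 2 -> clock=64.
Op 25: tick 1 -> clock=65.
Op 26: tick 3 -> clock=68.
Op 27: insert c.com -> 10.0.0.2 (expiry=68+18=86). clock=68
Op 28: insert c.com -> 10.0.0.5 (expiry=68+6=74). clock=68
Op 29: tick 12 -> clock=80. purged={b.com,c.com,d.com}
Op 30: insert f.com -> 10.0.0.5 (expiry=80+15=95). clock=80
lookup a.com: not in cache (expired or never inserted)

Answer: NXDOMAIN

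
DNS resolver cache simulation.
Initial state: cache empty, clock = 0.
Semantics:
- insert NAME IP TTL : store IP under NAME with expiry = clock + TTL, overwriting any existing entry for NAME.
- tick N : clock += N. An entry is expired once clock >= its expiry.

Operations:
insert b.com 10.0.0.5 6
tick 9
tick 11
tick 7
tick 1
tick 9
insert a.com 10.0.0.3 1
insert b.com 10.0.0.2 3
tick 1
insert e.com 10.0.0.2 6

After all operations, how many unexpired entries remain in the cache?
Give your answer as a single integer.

Answer: 2

Derivation:
Op 1: insert b.com -> 10.0.0.5 (expiry=0+6=6). clock=0
Op 2: tick 9 -> clock=9. purged={b.com}
Op 3: tick 11 -> clock=20.
Op 4: tick 7 -> clock=27.
Op 5: tick 1 -> clock=28.
Op 6: tick 9 -> clock=37.
Op 7: insert a.com -> 10.0.0.3 (expiry=37+1=38). clock=37
Op 8: insert b.com -> 10.0.0.2 (expiry=37+3=40). clock=37
Op 9: tick 1 -> clock=38. purged={a.com}
Op 10: insert e.com -> 10.0.0.2 (expiry=38+6=44). clock=38
Final cache (unexpired): {b.com,e.com} -> size=2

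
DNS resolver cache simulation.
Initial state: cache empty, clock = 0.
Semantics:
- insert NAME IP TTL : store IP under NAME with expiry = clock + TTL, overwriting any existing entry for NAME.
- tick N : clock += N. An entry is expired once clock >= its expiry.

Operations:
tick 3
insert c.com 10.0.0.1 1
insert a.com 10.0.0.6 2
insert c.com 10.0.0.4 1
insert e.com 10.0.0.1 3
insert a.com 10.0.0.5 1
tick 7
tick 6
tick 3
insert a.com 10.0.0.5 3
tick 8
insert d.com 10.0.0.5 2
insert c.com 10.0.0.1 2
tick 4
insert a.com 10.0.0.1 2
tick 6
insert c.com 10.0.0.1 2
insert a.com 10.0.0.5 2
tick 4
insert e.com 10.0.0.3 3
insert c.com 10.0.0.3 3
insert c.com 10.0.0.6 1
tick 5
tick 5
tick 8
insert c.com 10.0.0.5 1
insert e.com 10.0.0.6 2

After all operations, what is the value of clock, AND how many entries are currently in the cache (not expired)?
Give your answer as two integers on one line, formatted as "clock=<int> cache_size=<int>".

Op 1: tick 3 -> clock=3.
Op 2: insert c.com -> 10.0.0.1 (expiry=3+1=4). clock=3
Op 3: insert a.com -> 10.0.0.6 (expiry=3+2=5). clock=3
Op 4: insert c.com -> 10.0.0.4 (expiry=3+1=4). clock=3
Op 5: insert e.com -> 10.0.0.1 (expiry=3+3=6). clock=3
Op 6: insert a.com -> 10.0.0.5 (expiry=3+1=4). clock=3
Op 7: tick 7 -> clock=10. purged={a.com,c.com,e.com}
Op 8: tick 6 -> clock=16.
Op 9: tick 3 -> clock=19.
Op 10: insert a.com -> 10.0.0.5 (expiry=19+3=22). clock=19
Op 11: tick 8 -> clock=27. purged={a.com}
Op 12: insert d.com -> 10.0.0.5 (expiry=27+2=29). clock=27
Op 13: insert c.com -> 10.0.0.1 (expiry=27+2=29). clock=27
Op 14: tick 4 -> clock=31. purged={c.com,d.com}
Op 15: insert a.com -> 10.0.0.1 (expiry=31+2=33). clock=31
Op 16: tick 6 -> clock=37. purged={a.com}
Op 17: insert c.com -> 10.0.0.1 (expiry=37+2=39). clock=37
Op 18: insert a.com -> 10.0.0.5 (expiry=37+2=39). clock=37
Op 19: tick 4 -> clock=41. purged={a.com,c.com}
Op 20: insert e.com -> 10.0.0.3 (expiry=41+3=44). clock=41
Op 21: insert c.com -> 10.0.0.3 (expiry=41+3=44). clock=41
Op 22: insert c.com -> 10.0.0.6 (expiry=41+1=42). clock=41
Op 23: tick 5 -> clock=46. purged={c.com,e.com}
Op 24: tick 5 -> clock=51.
Op 25: tick 8 -> clock=59.
Op 26: insert c.com -> 10.0.0.5 (expiry=59+1=60). clock=59
Op 27: insert e.com -> 10.0.0.6 (expiry=59+2=61). clock=59
Final clock = 59
Final cache (unexpired): {c.com,e.com} -> size=2

Answer: clock=59 cache_size=2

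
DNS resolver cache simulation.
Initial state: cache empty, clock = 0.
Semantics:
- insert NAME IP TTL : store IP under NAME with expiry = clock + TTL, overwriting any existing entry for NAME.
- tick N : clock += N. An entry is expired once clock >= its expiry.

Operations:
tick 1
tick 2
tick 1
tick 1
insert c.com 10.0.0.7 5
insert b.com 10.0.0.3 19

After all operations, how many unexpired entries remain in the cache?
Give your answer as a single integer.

Op 1: tick 1 -> clock=1.
Op 2: tick 2 -> clock=3.
Op 3: tick 1 -> clock=4.
Op 4: tick 1 -> clock=5.
Op 5: insert c.com -> 10.0.0.7 (expiry=5+5=10). clock=5
Op 6: insert b.com -> 10.0.0.3 (expiry=5+19=24). clock=5
Final cache (unexpired): {b.com,c.com} -> size=2

Answer: 2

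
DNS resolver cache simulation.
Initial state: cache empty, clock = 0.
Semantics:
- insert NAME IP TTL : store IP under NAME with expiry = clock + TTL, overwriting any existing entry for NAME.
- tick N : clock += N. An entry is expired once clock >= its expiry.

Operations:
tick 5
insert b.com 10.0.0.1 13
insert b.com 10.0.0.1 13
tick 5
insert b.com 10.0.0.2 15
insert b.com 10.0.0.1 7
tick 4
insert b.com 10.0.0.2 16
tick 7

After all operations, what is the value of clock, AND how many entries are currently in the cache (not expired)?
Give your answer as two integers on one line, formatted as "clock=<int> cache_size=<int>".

Answer: clock=21 cache_size=1

Derivation:
Op 1: tick 5 -> clock=5.
Op 2: insert b.com -> 10.0.0.1 (expiry=5+13=18). clock=5
Op 3: insert b.com -> 10.0.0.1 (expiry=5+13=18). clock=5
Op 4: tick 5 -> clock=10.
Op 5: insert b.com -> 10.0.0.2 (expiry=10+15=25). clock=10
Op 6: insert b.com -> 10.0.0.1 (expiry=10+7=17). clock=10
Op 7: tick 4 -> clock=14.
Op 8: insert b.com -> 10.0.0.2 (expiry=14+16=30). clock=14
Op 9: tick 7 -> clock=21.
Final clock = 21
Final cache (unexpired): {b.com} -> size=1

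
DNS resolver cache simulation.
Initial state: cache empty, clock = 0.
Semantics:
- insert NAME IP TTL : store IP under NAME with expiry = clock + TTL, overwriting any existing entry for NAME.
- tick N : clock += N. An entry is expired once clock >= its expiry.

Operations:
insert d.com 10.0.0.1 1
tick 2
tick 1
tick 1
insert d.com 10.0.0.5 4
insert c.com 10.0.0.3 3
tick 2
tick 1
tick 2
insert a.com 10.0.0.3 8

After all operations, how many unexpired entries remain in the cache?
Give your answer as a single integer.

Op 1: insert d.com -> 10.0.0.1 (expiry=0+1=1). clock=0
Op 2: tick 2 -> clock=2. purged={d.com}
Op 3: tick 1 -> clock=3.
Op 4: tick 1 -> clock=4.
Op 5: insert d.com -> 10.0.0.5 (expiry=4+4=8). clock=4
Op 6: insert c.com -> 10.0.0.3 (expiry=4+3=7). clock=4
Op 7: tick 2 -> clock=6.
Op 8: tick 1 -> clock=7. purged={c.com}
Op 9: tick 2 -> clock=9. purged={d.com}
Op 10: insert a.com -> 10.0.0.3 (expiry=9+8=17). clock=9
Final cache (unexpired): {a.com} -> size=1

Answer: 1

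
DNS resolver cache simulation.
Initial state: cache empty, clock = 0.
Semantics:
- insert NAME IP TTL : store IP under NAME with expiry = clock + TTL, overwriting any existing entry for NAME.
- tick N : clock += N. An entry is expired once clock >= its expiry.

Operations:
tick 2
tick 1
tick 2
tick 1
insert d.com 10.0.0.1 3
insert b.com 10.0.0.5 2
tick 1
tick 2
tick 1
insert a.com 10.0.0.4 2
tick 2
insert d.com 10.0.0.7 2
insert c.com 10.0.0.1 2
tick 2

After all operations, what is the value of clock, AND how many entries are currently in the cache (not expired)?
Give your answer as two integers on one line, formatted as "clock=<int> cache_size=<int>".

Op 1: tick 2 -> clock=2.
Op 2: tick 1 -> clock=3.
Op 3: tick 2 -> clock=5.
Op 4: tick 1 -> clock=6.
Op 5: insert d.com -> 10.0.0.1 (expiry=6+3=9). clock=6
Op 6: insert b.com -> 10.0.0.5 (expiry=6+2=8). clock=6
Op 7: tick 1 -> clock=7.
Op 8: tick 2 -> clock=9. purged={b.com,d.com}
Op 9: tick 1 -> clock=10.
Op 10: insert a.com -> 10.0.0.4 (expiry=10+2=12). clock=10
Op 11: tick 2 -> clock=12. purged={a.com}
Op 12: insert d.com -> 10.0.0.7 (expiry=12+2=14). clock=12
Op 13: insert c.com -> 10.0.0.1 (expiry=12+2=14). clock=12
Op 14: tick 2 -> clock=14. purged={c.com,d.com}
Final clock = 14
Final cache (unexpired): {} -> size=0

Answer: clock=14 cache_size=0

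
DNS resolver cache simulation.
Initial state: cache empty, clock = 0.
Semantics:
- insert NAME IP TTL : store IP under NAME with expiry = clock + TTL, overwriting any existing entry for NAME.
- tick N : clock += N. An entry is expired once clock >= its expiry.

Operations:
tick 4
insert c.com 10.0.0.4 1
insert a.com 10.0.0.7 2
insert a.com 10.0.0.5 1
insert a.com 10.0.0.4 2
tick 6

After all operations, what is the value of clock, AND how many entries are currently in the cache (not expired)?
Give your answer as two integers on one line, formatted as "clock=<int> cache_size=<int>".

Answer: clock=10 cache_size=0

Derivation:
Op 1: tick 4 -> clock=4.
Op 2: insert c.com -> 10.0.0.4 (expiry=4+1=5). clock=4
Op 3: insert a.com -> 10.0.0.7 (expiry=4+2=6). clock=4
Op 4: insert a.com -> 10.0.0.5 (expiry=4+1=5). clock=4
Op 5: insert a.com -> 10.0.0.4 (expiry=4+2=6). clock=4
Op 6: tick 6 -> clock=10. purged={a.com,c.com}
Final clock = 10
Final cache (unexpired): {} -> size=0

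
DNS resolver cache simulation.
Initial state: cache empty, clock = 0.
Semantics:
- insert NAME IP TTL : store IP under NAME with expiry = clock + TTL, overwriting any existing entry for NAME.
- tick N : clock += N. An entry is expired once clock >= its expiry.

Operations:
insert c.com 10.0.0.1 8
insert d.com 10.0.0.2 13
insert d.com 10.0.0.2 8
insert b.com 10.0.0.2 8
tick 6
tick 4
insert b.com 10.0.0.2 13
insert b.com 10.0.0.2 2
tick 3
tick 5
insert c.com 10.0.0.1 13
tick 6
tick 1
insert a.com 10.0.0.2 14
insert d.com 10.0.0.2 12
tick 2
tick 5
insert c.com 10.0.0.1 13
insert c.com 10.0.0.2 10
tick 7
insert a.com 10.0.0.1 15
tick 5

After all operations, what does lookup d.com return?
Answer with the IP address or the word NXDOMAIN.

Answer: NXDOMAIN

Derivation:
Op 1: insert c.com -> 10.0.0.1 (expiry=0+8=8). clock=0
Op 2: insert d.com -> 10.0.0.2 (expiry=0+13=13). clock=0
Op 3: insert d.com -> 10.0.0.2 (expiry=0+8=8). clock=0
Op 4: insert b.com -> 10.0.0.2 (expiry=0+8=8). clock=0
Op 5: tick 6 -> clock=6.
Op 6: tick 4 -> clock=10. purged={b.com,c.com,d.com}
Op 7: insert b.com -> 10.0.0.2 (expiry=10+13=23). clock=10
Op 8: insert b.com -> 10.0.0.2 (expiry=10+2=12). clock=10
Op 9: tick 3 -> clock=13. purged={b.com}
Op 10: tick 5 -> clock=18.
Op 11: insert c.com -> 10.0.0.1 (expiry=18+13=31). clock=18
Op 12: tick 6 -> clock=24.
Op 13: tick 1 -> clock=25.
Op 14: insert a.com -> 10.0.0.2 (expiry=25+14=39). clock=25
Op 15: insert d.com -> 10.0.0.2 (expiry=25+12=37). clock=25
Op 16: tick 2 -> clock=27.
Op 17: tick 5 -> clock=32. purged={c.com}
Op 18: insert c.com -> 10.0.0.1 (expiry=32+13=45). clock=32
Op 19: insert c.com -> 10.0.0.2 (expiry=32+10=42). clock=32
Op 20: tick 7 -> clock=39. purged={a.com,d.com}
Op 21: insert a.com -> 10.0.0.1 (expiry=39+15=54). clock=39
Op 22: tick 5 -> clock=44. purged={c.com}
lookup d.com: not in cache (expired or never inserted)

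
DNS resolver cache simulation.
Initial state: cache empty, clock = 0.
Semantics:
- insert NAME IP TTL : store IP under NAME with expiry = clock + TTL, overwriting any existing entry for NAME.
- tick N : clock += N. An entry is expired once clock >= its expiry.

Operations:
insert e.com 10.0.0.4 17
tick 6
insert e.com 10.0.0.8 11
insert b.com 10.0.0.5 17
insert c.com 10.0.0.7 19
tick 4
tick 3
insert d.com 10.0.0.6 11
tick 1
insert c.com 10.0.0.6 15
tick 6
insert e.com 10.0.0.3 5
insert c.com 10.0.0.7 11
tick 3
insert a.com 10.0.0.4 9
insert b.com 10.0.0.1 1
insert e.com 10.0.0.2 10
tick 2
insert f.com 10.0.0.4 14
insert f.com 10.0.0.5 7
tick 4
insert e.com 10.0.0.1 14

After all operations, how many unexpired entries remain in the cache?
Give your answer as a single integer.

Op 1: insert e.com -> 10.0.0.4 (expiry=0+17=17). clock=0
Op 2: tick 6 -> clock=6.
Op 3: insert e.com -> 10.0.0.8 (expiry=6+11=17). clock=6
Op 4: insert b.com -> 10.0.0.5 (expiry=6+17=23). clock=6
Op 5: insert c.com -> 10.0.0.7 (expiry=6+19=25). clock=6
Op 6: tick 4 -> clock=10.
Op 7: tick 3 -> clock=13.
Op 8: insert d.com -> 10.0.0.6 (expiry=13+11=24). clock=13
Op 9: tick 1 -> clock=14.
Op 10: insert c.com -> 10.0.0.6 (expiry=14+15=29). clock=14
Op 11: tick 6 -> clock=20. purged={e.com}
Op 12: insert e.com -> 10.0.0.3 (expiry=20+5=25). clock=20
Op 13: insert c.com -> 10.0.0.7 (expiry=20+11=31). clock=20
Op 14: tick 3 -> clock=23. purged={b.com}
Op 15: insert a.com -> 10.0.0.4 (expiry=23+9=32). clock=23
Op 16: insert b.com -> 10.0.0.1 (expiry=23+1=24). clock=23
Op 17: insert e.com -> 10.0.0.2 (expiry=23+10=33). clock=23
Op 18: tick 2 -> clock=25. purged={b.com,d.com}
Op 19: insert f.com -> 10.0.0.4 (expiry=25+14=39). clock=25
Op 20: insert f.com -> 10.0.0.5 (expiry=25+7=32). clock=25
Op 21: tick 4 -> clock=29.
Op 22: insert e.com -> 10.0.0.1 (expiry=29+14=43). clock=29
Final cache (unexpired): {a.com,c.com,e.com,f.com} -> size=4

Answer: 4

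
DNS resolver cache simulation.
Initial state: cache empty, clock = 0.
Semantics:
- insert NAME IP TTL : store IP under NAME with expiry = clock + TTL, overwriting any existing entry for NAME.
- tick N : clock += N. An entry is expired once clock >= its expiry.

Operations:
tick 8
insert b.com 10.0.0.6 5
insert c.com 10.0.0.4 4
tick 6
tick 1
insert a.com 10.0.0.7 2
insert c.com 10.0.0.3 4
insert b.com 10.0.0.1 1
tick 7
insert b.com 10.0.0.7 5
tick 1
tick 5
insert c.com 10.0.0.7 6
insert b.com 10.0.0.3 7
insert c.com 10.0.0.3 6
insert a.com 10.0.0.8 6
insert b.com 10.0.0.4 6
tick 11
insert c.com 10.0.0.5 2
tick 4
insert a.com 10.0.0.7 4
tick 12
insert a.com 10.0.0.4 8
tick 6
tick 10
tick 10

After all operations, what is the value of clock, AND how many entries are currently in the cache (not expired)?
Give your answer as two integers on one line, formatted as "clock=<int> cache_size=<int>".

Op 1: tick 8 -> clock=8.
Op 2: insert b.com -> 10.0.0.6 (expiry=8+5=13). clock=8
Op 3: insert c.com -> 10.0.0.4 (expiry=8+4=12). clock=8
Op 4: tick 6 -> clock=14. purged={b.com,c.com}
Op 5: tick 1 -> clock=15.
Op 6: insert a.com -> 10.0.0.7 (expiry=15+2=17). clock=15
Op 7: insert c.com -> 10.0.0.3 (expiry=15+4=19). clock=15
Op 8: insert b.com -> 10.0.0.1 (expiry=15+1=16). clock=15
Op 9: tick 7 -> clock=22. purged={a.com,b.com,c.com}
Op 10: insert b.com -> 10.0.0.7 (expiry=22+5=27). clock=22
Op 11: tick 1 -> clock=23.
Op 12: tick 5 -> clock=28. purged={b.com}
Op 13: insert c.com -> 10.0.0.7 (expiry=28+6=34). clock=28
Op 14: insert b.com -> 10.0.0.3 (expiry=28+7=35). clock=28
Op 15: insert c.com -> 10.0.0.3 (expiry=28+6=34). clock=28
Op 16: insert a.com -> 10.0.0.8 (expiry=28+6=34). clock=28
Op 17: insert b.com -> 10.0.0.4 (expiry=28+6=34). clock=28
Op 18: tick 11 -> clock=39. purged={a.com,b.com,c.com}
Op 19: insert c.com -> 10.0.0.5 (expiry=39+2=41). clock=39
Op 20: tick 4 -> clock=43. purged={c.com}
Op 21: insert a.com -> 10.0.0.7 (expiry=43+4=47). clock=43
Op 22: tick 12 -> clock=55. purged={a.com}
Op 23: insert a.com -> 10.0.0.4 (expiry=55+8=63). clock=55
Op 24: tick 6 -> clock=61.
Op 25: tick 10 -> clock=71. purged={a.com}
Op 26: tick 10 -> clock=81.
Final clock = 81
Final cache (unexpired): {} -> size=0

Answer: clock=81 cache_size=0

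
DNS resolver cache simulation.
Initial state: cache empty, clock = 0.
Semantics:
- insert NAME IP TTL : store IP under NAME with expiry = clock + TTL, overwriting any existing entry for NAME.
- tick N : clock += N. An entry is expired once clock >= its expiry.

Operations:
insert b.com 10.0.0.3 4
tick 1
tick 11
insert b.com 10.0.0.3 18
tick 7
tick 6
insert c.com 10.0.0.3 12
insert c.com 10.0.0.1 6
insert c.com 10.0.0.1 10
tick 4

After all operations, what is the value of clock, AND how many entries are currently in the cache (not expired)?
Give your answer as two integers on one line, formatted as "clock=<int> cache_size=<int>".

Op 1: insert b.com -> 10.0.0.3 (expiry=0+4=4). clock=0
Op 2: tick 1 -> clock=1.
Op 3: tick 11 -> clock=12. purged={b.com}
Op 4: insert b.com -> 10.0.0.3 (expiry=12+18=30). clock=12
Op 5: tick 7 -> clock=19.
Op 6: tick 6 -> clock=25.
Op 7: insert c.com -> 10.0.0.3 (expiry=25+12=37). clock=25
Op 8: insert c.com -> 10.0.0.1 (expiry=25+6=31). clock=25
Op 9: insert c.com -> 10.0.0.1 (expiry=25+10=35). clock=25
Op 10: tick 4 -> clock=29.
Final clock = 29
Final cache (unexpired): {b.com,c.com} -> size=2

Answer: clock=29 cache_size=2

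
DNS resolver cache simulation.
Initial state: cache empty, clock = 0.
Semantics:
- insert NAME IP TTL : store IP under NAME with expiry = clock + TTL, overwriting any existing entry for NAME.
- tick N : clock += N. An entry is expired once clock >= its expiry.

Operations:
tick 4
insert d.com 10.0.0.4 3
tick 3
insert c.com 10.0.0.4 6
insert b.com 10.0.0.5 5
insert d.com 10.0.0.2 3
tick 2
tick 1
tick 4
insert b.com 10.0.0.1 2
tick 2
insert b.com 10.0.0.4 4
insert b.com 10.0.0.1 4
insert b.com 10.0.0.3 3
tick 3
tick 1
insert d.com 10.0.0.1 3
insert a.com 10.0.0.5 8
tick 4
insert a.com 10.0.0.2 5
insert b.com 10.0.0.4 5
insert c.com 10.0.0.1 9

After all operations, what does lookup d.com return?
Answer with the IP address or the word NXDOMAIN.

Op 1: tick 4 -> clock=4.
Op 2: insert d.com -> 10.0.0.4 (expiry=4+3=7). clock=4
Op 3: tick 3 -> clock=7. purged={d.com}
Op 4: insert c.com -> 10.0.0.4 (expiry=7+6=13). clock=7
Op 5: insert b.com -> 10.0.0.5 (expiry=7+5=12). clock=7
Op 6: insert d.com -> 10.0.0.2 (expiry=7+3=10). clock=7
Op 7: tick 2 -> clock=9.
Op 8: tick 1 -> clock=10. purged={d.com}
Op 9: tick 4 -> clock=14. purged={b.com,c.com}
Op 10: insert b.com -> 10.0.0.1 (expiry=14+2=16). clock=14
Op 11: tick 2 -> clock=16. purged={b.com}
Op 12: insert b.com -> 10.0.0.4 (expiry=16+4=20). clock=16
Op 13: insert b.com -> 10.0.0.1 (expiry=16+4=20). clock=16
Op 14: insert b.com -> 10.0.0.3 (expiry=16+3=19). clock=16
Op 15: tick 3 -> clock=19. purged={b.com}
Op 16: tick 1 -> clock=20.
Op 17: insert d.com -> 10.0.0.1 (expiry=20+3=23). clock=20
Op 18: insert a.com -> 10.0.0.5 (expiry=20+8=28). clock=20
Op 19: tick 4 -> clock=24. purged={d.com}
Op 20: insert a.com -> 10.0.0.2 (expiry=24+5=29). clock=24
Op 21: insert b.com -> 10.0.0.4 (expiry=24+5=29). clock=24
Op 22: insert c.com -> 10.0.0.1 (expiry=24+9=33). clock=24
lookup d.com: not in cache (expired or never inserted)

Answer: NXDOMAIN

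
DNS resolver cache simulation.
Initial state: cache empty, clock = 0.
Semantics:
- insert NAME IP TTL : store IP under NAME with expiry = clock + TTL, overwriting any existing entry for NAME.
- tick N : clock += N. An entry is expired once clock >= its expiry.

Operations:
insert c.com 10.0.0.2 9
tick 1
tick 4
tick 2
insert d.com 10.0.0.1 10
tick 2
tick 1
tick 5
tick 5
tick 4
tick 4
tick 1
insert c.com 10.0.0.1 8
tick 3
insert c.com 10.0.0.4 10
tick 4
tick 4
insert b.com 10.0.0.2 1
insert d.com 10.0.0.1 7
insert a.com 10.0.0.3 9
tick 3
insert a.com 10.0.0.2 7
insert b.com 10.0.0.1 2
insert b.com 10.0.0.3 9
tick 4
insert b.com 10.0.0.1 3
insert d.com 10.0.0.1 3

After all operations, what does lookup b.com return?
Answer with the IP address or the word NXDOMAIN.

Op 1: insert c.com -> 10.0.0.2 (expiry=0+9=9). clock=0
Op 2: tick 1 -> clock=1.
Op 3: tick 4 -> clock=5.
Op 4: tick 2 -> clock=7.
Op 5: insert d.com -> 10.0.0.1 (expiry=7+10=17). clock=7
Op 6: tick 2 -> clock=9. purged={c.com}
Op 7: tick 1 -> clock=10.
Op 8: tick 5 -> clock=15.
Op 9: tick 5 -> clock=20. purged={d.com}
Op 10: tick 4 -> clock=24.
Op 11: tick 4 -> clock=28.
Op 12: tick 1 -> clock=29.
Op 13: insert c.com -> 10.0.0.1 (expiry=29+8=37). clock=29
Op 14: tick 3 -> clock=32.
Op 15: insert c.com -> 10.0.0.4 (expiry=32+10=42). clock=32
Op 16: tick 4 -> clock=36.
Op 17: tick 4 -> clock=40.
Op 18: insert b.com -> 10.0.0.2 (expiry=40+1=41). clock=40
Op 19: insert d.com -> 10.0.0.1 (expiry=40+7=47). clock=40
Op 20: insert a.com -> 10.0.0.3 (expiry=40+9=49). clock=40
Op 21: tick 3 -> clock=43. purged={b.com,c.com}
Op 22: insert a.com -> 10.0.0.2 (expiry=43+7=50). clock=43
Op 23: insert b.com -> 10.0.0.1 (expiry=43+2=45). clock=43
Op 24: insert b.com -> 10.0.0.3 (expiry=43+9=52). clock=43
Op 25: tick 4 -> clock=47. purged={d.com}
Op 26: insert b.com -> 10.0.0.1 (expiry=47+3=50). clock=47
Op 27: insert d.com -> 10.0.0.1 (expiry=47+3=50). clock=47
lookup b.com: present, ip=10.0.0.1 expiry=50 > clock=47

Answer: 10.0.0.1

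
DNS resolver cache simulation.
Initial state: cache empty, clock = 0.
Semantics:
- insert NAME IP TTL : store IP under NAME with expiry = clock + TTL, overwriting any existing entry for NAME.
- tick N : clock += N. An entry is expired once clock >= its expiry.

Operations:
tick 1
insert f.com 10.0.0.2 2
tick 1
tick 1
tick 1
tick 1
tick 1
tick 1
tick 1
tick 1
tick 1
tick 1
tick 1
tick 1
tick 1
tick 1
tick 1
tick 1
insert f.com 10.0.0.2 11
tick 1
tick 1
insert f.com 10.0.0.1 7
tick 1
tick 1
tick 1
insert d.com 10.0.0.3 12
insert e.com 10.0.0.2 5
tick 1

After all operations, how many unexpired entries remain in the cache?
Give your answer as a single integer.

Op 1: tick 1 -> clock=1.
Op 2: insert f.com -> 10.0.0.2 (expiry=1+2=3). clock=1
Op 3: tick 1 -> clock=2.
Op 4: tick 1 -> clock=3. purged={f.com}
Op 5: tick 1 -> clock=4.
Op 6: tick 1 -> clock=5.
Op 7: tick 1 -> clock=6.
Op 8: tick 1 -> clock=7.
Op 9: tick 1 -> clock=8.
Op 10: tick 1 -> clock=9.
Op 11: tick 1 -> clock=10.
Op 12: tick 1 -> clock=11.
Op 13: tick 1 -> clock=12.
Op 14: tick 1 -> clock=13.
Op 15: tick 1 -> clock=14.
Op 16: tick 1 -> clock=15.
Op 17: tick 1 -> clock=16.
Op 18: tick 1 -> clock=17.
Op 19: insert f.com -> 10.0.0.2 (expiry=17+11=28). clock=17
Op 20: tick 1 -> clock=18.
Op 21: tick 1 -> clock=19.
Op 22: insert f.com -> 10.0.0.1 (expiry=19+7=26). clock=19
Op 23: tick 1 -> clock=20.
Op 24: tick 1 -> clock=21.
Op 25: tick 1 -> clock=22.
Op 26: insert d.com -> 10.0.0.3 (expiry=22+12=34). clock=22
Op 27: insert e.com -> 10.0.0.2 (expiry=22+5=27). clock=22
Op 28: tick 1 -> clock=23.
Final cache (unexpired): {d.com,e.com,f.com} -> size=3

Answer: 3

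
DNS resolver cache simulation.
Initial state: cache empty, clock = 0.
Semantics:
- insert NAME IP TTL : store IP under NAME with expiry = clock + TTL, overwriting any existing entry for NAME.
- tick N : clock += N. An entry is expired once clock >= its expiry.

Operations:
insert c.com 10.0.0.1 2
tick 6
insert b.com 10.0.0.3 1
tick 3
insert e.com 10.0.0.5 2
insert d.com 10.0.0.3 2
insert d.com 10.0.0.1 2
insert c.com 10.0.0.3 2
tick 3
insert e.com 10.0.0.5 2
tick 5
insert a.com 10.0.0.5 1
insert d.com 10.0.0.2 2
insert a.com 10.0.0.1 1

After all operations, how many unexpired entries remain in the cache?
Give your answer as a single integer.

Op 1: insert c.com -> 10.0.0.1 (expiry=0+2=2). clock=0
Op 2: tick 6 -> clock=6. purged={c.com}
Op 3: insert b.com -> 10.0.0.3 (expiry=6+1=7). clock=6
Op 4: tick 3 -> clock=9. purged={b.com}
Op 5: insert e.com -> 10.0.0.5 (expiry=9+2=11). clock=9
Op 6: insert d.com -> 10.0.0.3 (expiry=9+2=11). clock=9
Op 7: insert d.com -> 10.0.0.1 (expiry=9+2=11). clock=9
Op 8: insert c.com -> 10.0.0.3 (expiry=9+2=11). clock=9
Op 9: tick 3 -> clock=12. purged={c.com,d.com,e.com}
Op 10: insert e.com -> 10.0.0.5 (expiry=12+2=14). clock=12
Op 11: tick 5 -> clock=17. purged={e.com}
Op 12: insert a.com -> 10.0.0.5 (expiry=17+1=18). clock=17
Op 13: insert d.com -> 10.0.0.2 (expiry=17+2=19). clock=17
Op 14: insert a.com -> 10.0.0.1 (expiry=17+1=18). clock=17
Final cache (unexpired): {a.com,d.com} -> size=2

Answer: 2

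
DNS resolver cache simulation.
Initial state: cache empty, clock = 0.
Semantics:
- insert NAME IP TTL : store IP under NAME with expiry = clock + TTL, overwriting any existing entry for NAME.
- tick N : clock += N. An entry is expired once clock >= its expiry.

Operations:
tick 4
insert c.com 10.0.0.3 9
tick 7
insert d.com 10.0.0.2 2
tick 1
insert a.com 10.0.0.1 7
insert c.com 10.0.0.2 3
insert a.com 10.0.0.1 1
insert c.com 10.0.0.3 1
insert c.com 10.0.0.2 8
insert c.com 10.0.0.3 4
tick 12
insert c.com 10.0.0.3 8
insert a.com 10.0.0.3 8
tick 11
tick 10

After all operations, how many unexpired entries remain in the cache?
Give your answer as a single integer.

Op 1: tick 4 -> clock=4.
Op 2: insert c.com -> 10.0.0.3 (expiry=4+9=13). clock=4
Op 3: tick 7 -> clock=11.
Op 4: insert d.com -> 10.0.0.2 (expiry=11+2=13). clock=11
Op 5: tick 1 -> clock=12.
Op 6: insert a.com -> 10.0.0.1 (expiry=12+7=19). clock=12
Op 7: insert c.com -> 10.0.0.2 (expiry=12+3=15). clock=12
Op 8: insert a.com -> 10.0.0.1 (expiry=12+1=13). clock=12
Op 9: insert c.com -> 10.0.0.3 (expiry=12+1=13). clock=12
Op 10: insert c.com -> 10.0.0.2 (expiry=12+8=20). clock=12
Op 11: insert c.com -> 10.0.0.3 (expiry=12+4=16). clock=12
Op 12: tick 12 -> clock=24. purged={a.com,c.com,d.com}
Op 13: insert c.com -> 10.0.0.3 (expiry=24+8=32). clock=24
Op 14: insert a.com -> 10.0.0.3 (expiry=24+8=32). clock=24
Op 15: tick 11 -> clock=35. purged={a.com,c.com}
Op 16: tick 10 -> clock=45.
Final cache (unexpired): {} -> size=0

Answer: 0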